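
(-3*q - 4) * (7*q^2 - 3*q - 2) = -21*q^3 - 19*q^2 + 18*q + 8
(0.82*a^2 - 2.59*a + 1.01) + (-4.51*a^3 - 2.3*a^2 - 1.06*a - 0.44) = -4.51*a^3 - 1.48*a^2 - 3.65*a + 0.57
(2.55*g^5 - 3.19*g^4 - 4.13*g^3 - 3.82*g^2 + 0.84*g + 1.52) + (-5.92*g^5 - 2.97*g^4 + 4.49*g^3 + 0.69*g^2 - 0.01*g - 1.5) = -3.37*g^5 - 6.16*g^4 + 0.36*g^3 - 3.13*g^2 + 0.83*g + 0.02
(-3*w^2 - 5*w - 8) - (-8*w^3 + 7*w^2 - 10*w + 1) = 8*w^3 - 10*w^2 + 5*w - 9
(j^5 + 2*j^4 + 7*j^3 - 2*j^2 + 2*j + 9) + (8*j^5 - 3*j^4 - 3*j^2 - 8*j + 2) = 9*j^5 - j^4 + 7*j^3 - 5*j^2 - 6*j + 11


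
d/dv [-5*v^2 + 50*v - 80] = 50 - 10*v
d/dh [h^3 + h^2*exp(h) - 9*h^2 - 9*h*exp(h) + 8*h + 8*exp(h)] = h^2*exp(h) + 3*h^2 - 7*h*exp(h) - 18*h - exp(h) + 8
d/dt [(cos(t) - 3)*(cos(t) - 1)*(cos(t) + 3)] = (-3*cos(t)^2 + 2*cos(t) + 9)*sin(t)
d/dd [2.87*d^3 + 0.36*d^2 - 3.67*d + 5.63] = 8.61*d^2 + 0.72*d - 3.67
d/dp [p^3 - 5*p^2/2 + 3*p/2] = 3*p^2 - 5*p + 3/2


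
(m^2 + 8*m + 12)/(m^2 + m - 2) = (m + 6)/(m - 1)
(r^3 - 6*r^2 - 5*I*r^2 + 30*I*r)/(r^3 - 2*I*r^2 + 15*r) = (r - 6)/(r + 3*I)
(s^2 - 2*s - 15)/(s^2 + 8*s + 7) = (s^2 - 2*s - 15)/(s^2 + 8*s + 7)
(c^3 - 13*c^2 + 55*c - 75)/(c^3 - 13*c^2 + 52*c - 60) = (c^2 - 8*c + 15)/(c^2 - 8*c + 12)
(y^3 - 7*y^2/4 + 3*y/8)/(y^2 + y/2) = (8*y^2 - 14*y + 3)/(4*(2*y + 1))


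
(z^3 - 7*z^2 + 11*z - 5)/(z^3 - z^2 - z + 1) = (z - 5)/(z + 1)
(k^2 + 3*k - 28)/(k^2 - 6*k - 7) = (-k^2 - 3*k + 28)/(-k^2 + 6*k + 7)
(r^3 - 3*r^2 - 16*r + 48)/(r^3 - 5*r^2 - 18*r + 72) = (r - 4)/(r - 6)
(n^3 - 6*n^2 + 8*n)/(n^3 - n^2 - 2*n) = (n - 4)/(n + 1)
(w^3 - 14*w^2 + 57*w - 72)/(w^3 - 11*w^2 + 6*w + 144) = (w^2 - 6*w + 9)/(w^2 - 3*w - 18)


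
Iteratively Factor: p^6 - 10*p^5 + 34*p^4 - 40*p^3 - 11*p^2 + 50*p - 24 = (p + 1)*(p^5 - 11*p^4 + 45*p^3 - 85*p^2 + 74*p - 24) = (p - 4)*(p + 1)*(p^4 - 7*p^3 + 17*p^2 - 17*p + 6) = (p - 4)*(p - 1)*(p + 1)*(p^3 - 6*p^2 + 11*p - 6) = (p - 4)*(p - 3)*(p - 1)*(p + 1)*(p^2 - 3*p + 2) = (p - 4)*(p - 3)*(p - 1)^2*(p + 1)*(p - 2)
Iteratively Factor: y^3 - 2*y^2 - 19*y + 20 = (y + 4)*(y^2 - 6*y + 5) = (y - 5)*(y + 4)*(y - 1)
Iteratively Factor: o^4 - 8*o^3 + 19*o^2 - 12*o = (o - 4)*(o^3 - 4*o^2 + 3*o) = (o - 4)*(o - 1)*(o^2 - 3*o) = o*(o - 4)*(o - 1)*(o - 3)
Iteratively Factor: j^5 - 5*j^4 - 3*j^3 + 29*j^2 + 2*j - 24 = (j - 3)*(j^4 - 2*j^3 - 9*j^2 + 2*j + 8) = (j - 3)*(j - 1)*(j^3 - j^2 - 10*j - 8) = (j - 3)*(j - 1)*(j + 2)*(j^2 - 3*j - 4) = (j - 3)*(j - 1)*(j + 1)*(j + 2)*(j - 4)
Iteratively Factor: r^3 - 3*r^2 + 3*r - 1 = (r - 1)*(r^2 - 2*r + 1) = (r - 1)^2*(r - 1)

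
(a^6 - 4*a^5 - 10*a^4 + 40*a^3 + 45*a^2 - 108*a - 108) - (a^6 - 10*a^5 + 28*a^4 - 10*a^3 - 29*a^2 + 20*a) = 6*a^5 - 38*a^4 + 50*a^3 + 74*a^2 - 128*a - 108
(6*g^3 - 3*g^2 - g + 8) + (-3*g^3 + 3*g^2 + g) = 3*g^3 + 8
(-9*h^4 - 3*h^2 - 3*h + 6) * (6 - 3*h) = 27*h^5 - 54*h^4 + 9*h^3 - 9*h^2 - 36*h + 36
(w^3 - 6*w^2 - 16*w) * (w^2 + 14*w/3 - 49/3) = w^5 - 4*w^4/3 - 181*w^3/3 + 70*w^2/3 + 784*w/3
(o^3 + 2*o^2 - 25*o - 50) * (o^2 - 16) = o^5 + 2*o^4 - 41*o^3 - 82*o^2 + 400*o + 800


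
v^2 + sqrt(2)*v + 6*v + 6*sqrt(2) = (v + 6)*(v + sqrt(2))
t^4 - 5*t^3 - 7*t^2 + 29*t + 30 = (t - 5)*(t - 3)*(t + 1)*(t + 2)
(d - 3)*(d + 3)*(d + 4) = d^3 + 4*d^2 - 9*d - 36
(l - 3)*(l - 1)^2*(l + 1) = l^4 - 4*l^3 + 2*l^2 + 4*l - 3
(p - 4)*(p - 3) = p^2 - 7*p + 12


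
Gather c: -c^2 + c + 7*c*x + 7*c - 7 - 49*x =-c^2 + c*(7*x + 8) - 49*x - 7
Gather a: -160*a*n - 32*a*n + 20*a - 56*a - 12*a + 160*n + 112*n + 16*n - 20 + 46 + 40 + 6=a*(-192*n - 48) + 288*n + 72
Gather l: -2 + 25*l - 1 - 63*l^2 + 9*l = -63*l^2 + 34*l - 3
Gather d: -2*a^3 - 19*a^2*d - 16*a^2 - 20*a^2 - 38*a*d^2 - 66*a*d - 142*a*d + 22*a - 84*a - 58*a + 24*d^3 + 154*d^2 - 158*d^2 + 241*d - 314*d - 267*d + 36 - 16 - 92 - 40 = -2*a^3 - 36*a^2 - 120*a + 24*d^3 + d^2*(-38*a - 4) + d*(-19*a^2 - 208*a - 340) - 112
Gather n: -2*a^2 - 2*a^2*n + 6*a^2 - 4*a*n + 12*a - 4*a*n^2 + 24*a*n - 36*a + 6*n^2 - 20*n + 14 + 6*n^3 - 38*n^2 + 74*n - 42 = 4*a^2 - 24*a + 6*n^3 + n^2*(-4*a - 32) + n*(-2*a^2 + 20*a + 54) - 28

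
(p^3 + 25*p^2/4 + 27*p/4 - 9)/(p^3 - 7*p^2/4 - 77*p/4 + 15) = (p + 3)/(p - 5)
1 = 1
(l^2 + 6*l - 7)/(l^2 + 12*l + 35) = (l - 1)/(l + 5)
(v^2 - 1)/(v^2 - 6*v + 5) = (v + 1)/(v - 5)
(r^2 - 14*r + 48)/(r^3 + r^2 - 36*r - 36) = (r - 8)/(r^2 + 7*r + 6)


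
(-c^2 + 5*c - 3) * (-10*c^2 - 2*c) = 10*c^4 - 48*c^3 + 20*c^2 + 6*c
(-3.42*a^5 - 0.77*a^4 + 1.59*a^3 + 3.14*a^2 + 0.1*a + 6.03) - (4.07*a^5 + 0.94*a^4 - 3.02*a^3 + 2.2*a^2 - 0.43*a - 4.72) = -7.49*a^5 - 1.71*a^4 + 4.61*a^3 + 0.94*a^2 + 0.53*a + 10.75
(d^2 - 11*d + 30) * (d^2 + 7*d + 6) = d^4 - 4*d^3 - 41*d^2 + 144*d + 180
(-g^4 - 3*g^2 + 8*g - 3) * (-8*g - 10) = 8*g^5 + 10*g^4 + 24*g^3 - 34*g^2 - 56*g + 30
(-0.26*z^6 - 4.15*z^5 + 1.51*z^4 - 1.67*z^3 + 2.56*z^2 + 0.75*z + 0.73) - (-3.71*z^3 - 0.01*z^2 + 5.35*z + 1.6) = -0.26*z^6 - 4.15*z^5 + 1.51*z^4 + 2.04*z^3 + 2.57*z^2 - 4.6*z - 0.87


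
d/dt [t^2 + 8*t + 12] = 2*t + 8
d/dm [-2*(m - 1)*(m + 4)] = -4*m - 6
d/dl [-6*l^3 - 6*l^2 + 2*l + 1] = -18*l^2 - 12*l + 2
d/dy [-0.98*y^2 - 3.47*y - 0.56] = -1.96*y - 3.47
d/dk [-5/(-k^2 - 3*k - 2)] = 5*(-2*k - 3)/(k^2 + 3*k + 2)^2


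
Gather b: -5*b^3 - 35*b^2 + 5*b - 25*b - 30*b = -5*b^3 - 35*b^2 - 50*b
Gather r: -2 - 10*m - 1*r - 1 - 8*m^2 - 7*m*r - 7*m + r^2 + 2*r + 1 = -8*m^2 - 17*m + r^2 + r*(1 - 7*m) - 2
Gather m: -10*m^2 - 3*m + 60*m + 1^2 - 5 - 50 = -10*m^2 + 57*m - 54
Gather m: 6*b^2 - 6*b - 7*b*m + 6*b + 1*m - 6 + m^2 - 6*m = 6*b^2 + m^2 + m*(-7*b - 5) - 6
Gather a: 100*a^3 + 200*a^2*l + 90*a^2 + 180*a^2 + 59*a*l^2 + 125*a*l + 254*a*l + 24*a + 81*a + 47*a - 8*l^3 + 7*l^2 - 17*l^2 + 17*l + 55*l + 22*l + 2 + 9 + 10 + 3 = 100*a^3 + a^2*(200*l + 270) + a*(59*l^2 + 379*l + 152) - 8*l^3 - 10*l^2 + 94*l + 24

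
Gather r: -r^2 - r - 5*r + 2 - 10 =-r^2 - 6*r - 8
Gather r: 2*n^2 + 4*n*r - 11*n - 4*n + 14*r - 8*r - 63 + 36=2*n^2 - 15*n + r*(4*n + 6) - 27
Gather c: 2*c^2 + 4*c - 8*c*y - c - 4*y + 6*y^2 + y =2*c^2 + c*(3 - 8*y) + 6*y^2 - 3*y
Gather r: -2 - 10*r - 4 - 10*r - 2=-20*r - 8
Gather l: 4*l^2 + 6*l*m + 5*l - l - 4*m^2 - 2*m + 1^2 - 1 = 4*l^2 + l*(6*m + 4) - 4*m^2 - 2*m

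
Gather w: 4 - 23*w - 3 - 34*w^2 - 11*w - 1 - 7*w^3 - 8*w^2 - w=-7*w^3 - 42*w^2 - 35*w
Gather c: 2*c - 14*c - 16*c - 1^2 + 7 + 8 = 14 - 28*c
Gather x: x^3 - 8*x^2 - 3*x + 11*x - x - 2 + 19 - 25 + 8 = x^3 - 8*x^2 + 7*x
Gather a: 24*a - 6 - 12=24*a - 18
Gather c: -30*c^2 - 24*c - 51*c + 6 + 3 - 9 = -30*c^2 - 75*c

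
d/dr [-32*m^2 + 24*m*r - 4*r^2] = 24*m - 8*r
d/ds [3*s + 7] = 3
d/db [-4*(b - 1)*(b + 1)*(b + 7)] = -12*b^2 - 56*b + 4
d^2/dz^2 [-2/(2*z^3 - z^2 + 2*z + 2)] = 4*((6*z - 1)*(2*z^3 - z^2 + 2*z + 2) - 4*(3*z^2 - z + 1)^2)/(2*z^3 - z^2 + 2*z + 2)^3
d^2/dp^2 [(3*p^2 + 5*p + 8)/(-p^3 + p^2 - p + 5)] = 2*(-3*p^6 - 15*p^5 - 24*p^4 - 44*p^3 - 153*p^2 - 21*p - 68)/(p^9 - 3*p^8 + 6*p^7 - 22*p^6 + 36*p^5 - 48*p^4 + 106*p^3 - 90*p^2 + 75*p - 125)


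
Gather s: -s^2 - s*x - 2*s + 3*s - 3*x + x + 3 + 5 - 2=-s^2 + s*(1 - x) - 2*x + 6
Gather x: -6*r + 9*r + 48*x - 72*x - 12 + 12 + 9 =3*r - 24*x + 9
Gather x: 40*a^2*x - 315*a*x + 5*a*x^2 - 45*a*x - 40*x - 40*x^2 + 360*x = x^2*(5*a - 40) + x*(40*a^2 - 360*a + 320)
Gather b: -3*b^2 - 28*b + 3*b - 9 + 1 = -3*b^2 - 25*b - 8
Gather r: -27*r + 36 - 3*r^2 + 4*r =-3*r^2 - 23*r + 36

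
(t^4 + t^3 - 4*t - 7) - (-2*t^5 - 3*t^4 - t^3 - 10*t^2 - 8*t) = 2*t^5 + 4*t^4 + 2*t^3 + 10*t^2 + 4*t - 7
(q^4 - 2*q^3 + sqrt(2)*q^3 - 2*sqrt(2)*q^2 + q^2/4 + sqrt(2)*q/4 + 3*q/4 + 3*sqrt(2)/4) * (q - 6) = q^5 - 8*q^4 + sqrt(2)*q^4 - 8*sqrt(2)*q^3 + 49*q^3/4 - 3*q^2/4 + 49*sqrt(2)*q^2/4 - 9*q/2 - 3*sqrt(2)*q/4 - 9*sqrt(2)/2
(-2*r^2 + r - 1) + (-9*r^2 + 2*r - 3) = -11*r^2 + 3*r - 4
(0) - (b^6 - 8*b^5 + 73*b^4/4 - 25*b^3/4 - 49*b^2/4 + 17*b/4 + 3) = -b^6 + 8*b^5 - 73*b^4/4 + 25*b^3/4 + 49*b^2/4 - 17*b/4 - 3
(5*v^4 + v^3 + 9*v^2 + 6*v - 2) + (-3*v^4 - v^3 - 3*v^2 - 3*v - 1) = 2*v^4 + 6*v^2 + 3*v - 3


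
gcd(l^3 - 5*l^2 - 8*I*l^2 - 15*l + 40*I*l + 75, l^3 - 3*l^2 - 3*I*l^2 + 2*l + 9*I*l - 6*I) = l - 3*I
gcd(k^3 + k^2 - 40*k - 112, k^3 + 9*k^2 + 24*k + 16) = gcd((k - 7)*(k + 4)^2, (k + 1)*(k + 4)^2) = k^2 + 8*k + 16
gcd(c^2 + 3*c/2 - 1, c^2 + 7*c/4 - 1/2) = c + 2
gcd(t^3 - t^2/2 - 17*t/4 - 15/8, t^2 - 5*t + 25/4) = t - 5/2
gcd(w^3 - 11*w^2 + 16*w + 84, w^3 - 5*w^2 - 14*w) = w^2 - 5*w - 14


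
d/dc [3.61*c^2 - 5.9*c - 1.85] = 7.22*c - 5.9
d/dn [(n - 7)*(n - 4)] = 2*n - 11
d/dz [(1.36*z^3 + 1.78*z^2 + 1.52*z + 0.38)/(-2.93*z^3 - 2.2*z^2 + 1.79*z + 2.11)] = (2.2234*z^4 + 13.776*z^3 + 18.4792*z^2 + 9.1836*z + 2.527)/(8.5849*z^6 + 12.892*z^5 - 5.6494*z^4 - 20.2406*z^3 - 6.0799*z^2 + 7.5538*z + 4.4521)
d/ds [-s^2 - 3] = -2*s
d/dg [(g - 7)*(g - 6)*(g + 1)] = 3*g^2 - 24*g + 29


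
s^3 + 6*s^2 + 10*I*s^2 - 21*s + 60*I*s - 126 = (s + 6)*(s + 3*I)*(s + 7*I)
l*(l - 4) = l^2 - 4*l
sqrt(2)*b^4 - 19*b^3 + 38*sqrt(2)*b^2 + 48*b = b*(b - 6*sqrt(2))*(b - 4*sqrt(2))*(sqrt(2)*b + 1)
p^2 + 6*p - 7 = (p - 1)*(p + 7)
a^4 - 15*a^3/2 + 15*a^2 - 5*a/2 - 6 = (a - 4)*(a - 3)*(a - 1)*(a + 1/2)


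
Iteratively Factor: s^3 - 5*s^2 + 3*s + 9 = (s + 1)*(s^2 - 6*s + 9) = (s - 3)*(s + 1)*(s - 3)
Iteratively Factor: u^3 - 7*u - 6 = (u + 2)*(u^2 - 2*u - 3) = (u - 3)*(u + 2)*(u + 1)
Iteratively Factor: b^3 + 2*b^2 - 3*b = (b - 1)*(b^2 + 3*b) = b*(b - 1)*(b + 3)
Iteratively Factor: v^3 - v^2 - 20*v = (v - 5)*(v^2 + 4*v) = (v - 5)*(v + 4)*(v)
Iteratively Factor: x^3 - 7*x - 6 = (x + 2)*(x^2 - 2*x - 3) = (x - 3)*(x + 2)*(x + 1)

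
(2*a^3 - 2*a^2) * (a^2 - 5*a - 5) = 2*a^5 - 12*a^4 + 10*a^2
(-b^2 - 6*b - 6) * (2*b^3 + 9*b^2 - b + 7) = -2*b^5 - 21*b^4 - 65*b^3 - 55*b^2 - 36*b - 42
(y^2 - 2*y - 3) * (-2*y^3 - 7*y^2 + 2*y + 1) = -2*y^5 - 3*y^4 + 22*y^3 + 18*y^2 - 8*y - 3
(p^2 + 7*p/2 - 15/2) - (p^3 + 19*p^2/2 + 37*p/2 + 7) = -p^3 - 17*p^2/2 - 15*p - 29/2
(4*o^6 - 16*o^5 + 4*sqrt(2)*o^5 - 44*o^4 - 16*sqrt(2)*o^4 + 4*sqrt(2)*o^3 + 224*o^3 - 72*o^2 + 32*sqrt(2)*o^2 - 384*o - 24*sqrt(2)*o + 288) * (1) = 4*o^6 - 16*o^5 + 4*sqrt(2)*o^5 - 44*o^4 - 16*sqrt(2)*o^4 + 4*sqrt(2)*o^3 + 224*o^3 - 72*o^2 + 32*sqrt(2)*o^2 - 384*o - 24*sqrt(2)*o + 288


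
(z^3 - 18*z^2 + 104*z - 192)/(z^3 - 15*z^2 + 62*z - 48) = (z - 4)/(z - 1)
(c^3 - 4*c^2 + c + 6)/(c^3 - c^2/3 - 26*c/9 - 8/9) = 9*(c^2 - 2*c - 3)/(9*c^2 + 15*c + 4)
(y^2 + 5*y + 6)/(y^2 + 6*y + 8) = (y + 3)/(y + 4)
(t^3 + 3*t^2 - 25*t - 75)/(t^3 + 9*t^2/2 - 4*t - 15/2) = 2*(t^2 - 2*t - 15)/(2*t^2 - t - 3)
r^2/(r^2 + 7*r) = r/(r + 7)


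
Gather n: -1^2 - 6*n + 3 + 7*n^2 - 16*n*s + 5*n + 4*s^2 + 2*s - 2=7*n^2 + n*(-16*s - 1) + 4*s^2 + 2*s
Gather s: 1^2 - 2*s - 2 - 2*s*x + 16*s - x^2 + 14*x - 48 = s*(14 - 2*x) - x^2 + 14*x - 49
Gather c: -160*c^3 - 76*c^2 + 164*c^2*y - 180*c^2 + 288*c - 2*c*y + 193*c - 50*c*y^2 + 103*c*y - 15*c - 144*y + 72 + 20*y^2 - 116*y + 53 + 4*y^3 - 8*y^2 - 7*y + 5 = -160*c^3 + c^2*(164*y - 256) + c*(-50*y^2 + 101*y + 466) + 4*y^3 + 12*y^2 - 267*y + 130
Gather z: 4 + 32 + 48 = 84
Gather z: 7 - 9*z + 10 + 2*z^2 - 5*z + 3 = 2*z^2 - 14*z + 20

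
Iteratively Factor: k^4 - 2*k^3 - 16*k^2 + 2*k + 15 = (k - 5)*(k^3 + 3*k^2 - k - 3) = (k - 5)*(k + 3)*(k^2 - 1) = (k - 5)*(k - 1)*(k + 3)*(k + 1)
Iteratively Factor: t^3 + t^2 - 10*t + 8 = (t - 2)*(t^2 + 3*t - 4) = (t - 2)*(t + 4)*(t - 1)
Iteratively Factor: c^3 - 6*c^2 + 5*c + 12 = (c - 3)*(c^2 - 3*c - 4) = (c - 3)*(c + 1)*(c - 4)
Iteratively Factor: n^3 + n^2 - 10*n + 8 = (n - 1)*(n^2 + 2*n - 8) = (n - 2)*(n - 1)*(n + 4)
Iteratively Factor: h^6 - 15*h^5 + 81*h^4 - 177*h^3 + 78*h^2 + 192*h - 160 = (h + 1)*(h^5 - 16*h^4 + 97*h^3 - 274*h^2 + 352*h - 160) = (h - 4)*(h + 1)*(h^4 - 12*h^3 + 49*h^2 - 78*h + 40) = (h - 4)^2*(h + 1)*(h^3 - 8*h^2 + 17*h - 10) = (h - 5)*(h - 4)^2*(h + 1)*(h^2 - 3*h + 2) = (h - 5)*(h - 4)^2*(h - 2)*(h + 1)*(h - 1)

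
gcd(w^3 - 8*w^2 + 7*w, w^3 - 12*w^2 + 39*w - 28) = w^2 - 8*w + 7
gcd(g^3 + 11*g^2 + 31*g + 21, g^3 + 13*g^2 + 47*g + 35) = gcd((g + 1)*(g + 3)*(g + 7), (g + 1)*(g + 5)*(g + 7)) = g^2 + 8*g + 7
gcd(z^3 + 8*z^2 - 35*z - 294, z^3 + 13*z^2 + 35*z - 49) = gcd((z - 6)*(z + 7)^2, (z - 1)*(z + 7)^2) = z^2 + 14*z + 49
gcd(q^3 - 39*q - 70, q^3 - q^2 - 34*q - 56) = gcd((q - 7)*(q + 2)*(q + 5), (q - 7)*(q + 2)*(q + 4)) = q^2 - 5*q - 14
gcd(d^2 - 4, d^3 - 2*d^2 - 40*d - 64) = d + 2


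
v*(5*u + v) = 5*u*v + v^2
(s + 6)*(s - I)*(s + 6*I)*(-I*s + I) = -I*s^4 + 5*s^3 - 5*I*s^3 + 25*s^2 - 30*s - 30*I*s + 36*I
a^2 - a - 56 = (a - 8)*(a + 7)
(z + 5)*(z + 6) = z^2 + 11*z + 30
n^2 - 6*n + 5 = (n - 5)*(n - 1)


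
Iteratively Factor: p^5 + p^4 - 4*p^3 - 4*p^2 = (p)*(p^4 + p^3 - 4*p^2 - 4*p) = p*(p + 1)*(p^3 - 4*p) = p^2*(p + 1)*(p^2 - 4) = p^2*(p + 1)*(p + 2)*(p - 2)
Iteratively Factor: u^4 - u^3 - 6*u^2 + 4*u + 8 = (u - 2)*(u^3 + u^2 - 4*u - 4) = (u - 2)^2*(u^2 + 3*u + 2) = (u - 2)^2*(u + 1)*(u + 2)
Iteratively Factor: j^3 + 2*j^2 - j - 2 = (j - 1)*(j^2 + 3*j + 2) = (j - 1)*(j + 2)*(j + 1)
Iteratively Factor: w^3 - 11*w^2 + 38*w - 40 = (w - 2)*(w^2 - 9*w + 20) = (w - 5)*(w - 2)*(w - 4)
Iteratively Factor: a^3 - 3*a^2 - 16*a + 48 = (a - 3)*(a^2 - 16) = (a - 4)*(a - 3)*(a + 4)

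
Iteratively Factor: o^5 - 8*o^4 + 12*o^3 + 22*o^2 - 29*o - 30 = (o - 2)*(o^4 - 6*o^3 + 22*o + 15) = (o - 2)*(o + 1)*(o^3 - 7*o^2 + 7*o + 15) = (o - 3)*(o - 2)*(o + 1)*(o^2 - 4*o - 5) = (o - 5)*(o - 3)*(o - 2)*(o + 1)*(o + 1)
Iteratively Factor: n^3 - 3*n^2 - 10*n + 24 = (n - 2)*(n^2 - n - 12) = (n - 2)*(n + 3)*(n - 4)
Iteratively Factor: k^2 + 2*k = (k + 2)*(k)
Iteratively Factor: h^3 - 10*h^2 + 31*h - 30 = (h - 2)*(h^2 - 8*h + 15) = (h - 5)*(h - 2)*(h - 3)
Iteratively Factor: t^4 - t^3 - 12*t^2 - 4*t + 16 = (t - 4)*(t^3 + 3*t^2 - 4) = (t - 4)*(t - 1)*(t^2 + 4*t + 4) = (t - 4)*(t - 1)*(t + 2)*(t + 2)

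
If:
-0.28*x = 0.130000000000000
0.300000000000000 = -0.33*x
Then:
No Solution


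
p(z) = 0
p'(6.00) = 0.00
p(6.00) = 0.00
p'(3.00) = 0.00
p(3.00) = 0.00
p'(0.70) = 0.00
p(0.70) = 0.00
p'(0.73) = 0.00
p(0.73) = 0.00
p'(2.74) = 0.00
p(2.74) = 0.00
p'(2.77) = 0.00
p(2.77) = 0.00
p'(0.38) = 0.00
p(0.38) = 0.00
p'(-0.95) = 0.00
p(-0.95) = 0.00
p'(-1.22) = 0.00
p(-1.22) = 0.00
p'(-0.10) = 0.00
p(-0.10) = 0.00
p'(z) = 0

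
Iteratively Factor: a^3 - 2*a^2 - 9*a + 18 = (a + 3)*(a^2 - 5*a + 6) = (a - 3)*(a + 3)*(a - 2)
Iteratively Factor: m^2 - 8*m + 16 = (m - 4)*(m - 4)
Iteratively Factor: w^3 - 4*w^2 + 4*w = (w - 2)*(w^2 - 2*w) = w*(w - 2)*(w - 2)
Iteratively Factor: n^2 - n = (n - 1)*(n)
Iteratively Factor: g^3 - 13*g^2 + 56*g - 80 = (g - 5)*(g^2 - 8*g + 16) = (g - 5)*(g - 4)*(g - 4)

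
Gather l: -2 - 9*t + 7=5 - 9*t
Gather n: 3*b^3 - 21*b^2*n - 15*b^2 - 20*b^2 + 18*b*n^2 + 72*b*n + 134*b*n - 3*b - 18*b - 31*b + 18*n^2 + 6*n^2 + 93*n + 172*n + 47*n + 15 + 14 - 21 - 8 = 3*b^3 - 35*b^2 - 52*b + n^2*(18*b + 24) + n*(-21*b^2 + 206*b + 312)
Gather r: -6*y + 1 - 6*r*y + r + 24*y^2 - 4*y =r*(1 - 6*y) + 24*y^2 - 10*y + 1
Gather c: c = c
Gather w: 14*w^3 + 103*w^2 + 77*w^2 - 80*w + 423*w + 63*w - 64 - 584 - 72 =14*w^3 + 180*w^2 + 406*w - 720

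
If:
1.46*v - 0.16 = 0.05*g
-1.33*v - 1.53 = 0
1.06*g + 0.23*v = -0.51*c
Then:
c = 76.99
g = -36.79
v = -1.15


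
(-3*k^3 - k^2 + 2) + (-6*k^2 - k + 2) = -3*k^3 - 7*k^2 - k + 4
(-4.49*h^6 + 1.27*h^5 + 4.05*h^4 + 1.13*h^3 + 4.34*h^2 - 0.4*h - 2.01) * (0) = 0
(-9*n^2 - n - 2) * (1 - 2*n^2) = 18*n^4 + 2*n^3 - 5*n^2 - n - 2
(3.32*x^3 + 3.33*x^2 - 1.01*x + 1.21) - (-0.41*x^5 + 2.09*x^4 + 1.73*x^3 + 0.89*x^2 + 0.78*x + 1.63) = 0.41*x^5 - 2.09*x^4 + 1.59*x^3 + 2.44*x^2 - 1.79*x - 0.42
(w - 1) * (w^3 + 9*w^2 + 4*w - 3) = w^4 + 8*w^3 - 5*w^2 - 7*w + 3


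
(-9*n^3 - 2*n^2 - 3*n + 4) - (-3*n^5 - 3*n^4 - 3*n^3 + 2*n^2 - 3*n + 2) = 3*n^5 + 3*n^4 - 6*n^3 - 4*n^2 + 2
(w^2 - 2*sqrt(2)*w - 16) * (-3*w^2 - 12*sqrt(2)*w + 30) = -3*w^4 - 6*sqrt(2)*w^3 + 126*w^2 + 132*sqrt(2)*w - 480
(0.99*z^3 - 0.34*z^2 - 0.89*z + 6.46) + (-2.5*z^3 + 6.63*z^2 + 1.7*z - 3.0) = -1.51*z^3 + 6.29*z^2 + 0.81*z + 3.46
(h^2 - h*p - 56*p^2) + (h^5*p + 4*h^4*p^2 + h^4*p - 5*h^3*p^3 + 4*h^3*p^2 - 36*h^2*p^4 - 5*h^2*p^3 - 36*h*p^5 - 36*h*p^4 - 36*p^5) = h^5*p + 4*h^4*p^2 + h^4*p - 5*h^3*p^3 + 4*h^3*p^2 - 36*h^2*p^4 - 5*h^2*p^3 + h^2 - 36*h*p^5 - 36*h*p^4 - h*p - 36*p^5 - 56*p^2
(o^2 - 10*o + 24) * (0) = 0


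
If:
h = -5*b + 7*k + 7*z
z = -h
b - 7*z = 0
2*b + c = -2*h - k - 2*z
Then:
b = 7*z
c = -125*z/7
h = -z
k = 27*z/7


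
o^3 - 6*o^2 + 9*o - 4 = (o - 4)*(o - 1)^2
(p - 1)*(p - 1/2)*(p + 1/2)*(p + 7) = p^4 + 6*p^3 - 29*p^2/4 - 3*p/2 + 7/4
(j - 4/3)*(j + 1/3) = j^2 - j - 4/9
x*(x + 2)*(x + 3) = x^3 + 5*x^2 + 6*x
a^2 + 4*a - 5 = (a - 1)*(a + 5)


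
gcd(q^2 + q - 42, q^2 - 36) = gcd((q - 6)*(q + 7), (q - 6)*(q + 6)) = q - 6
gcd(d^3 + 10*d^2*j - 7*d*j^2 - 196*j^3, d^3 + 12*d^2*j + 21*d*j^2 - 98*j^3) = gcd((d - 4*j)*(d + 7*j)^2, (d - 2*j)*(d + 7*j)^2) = d^2 + 14*d*j + 49*j^2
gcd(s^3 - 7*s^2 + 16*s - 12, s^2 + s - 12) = s - 3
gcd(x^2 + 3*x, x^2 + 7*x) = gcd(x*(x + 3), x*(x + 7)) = x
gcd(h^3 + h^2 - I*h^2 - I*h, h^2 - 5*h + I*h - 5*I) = 1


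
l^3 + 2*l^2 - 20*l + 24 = (l - 2)^2*(l + 6)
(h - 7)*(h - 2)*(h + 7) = h^3 - 2*h^2 - 49*h + 98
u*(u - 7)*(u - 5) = u^3 - 12*u^2 + 35*u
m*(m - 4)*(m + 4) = m^3 - 16*m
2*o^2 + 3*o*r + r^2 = (o + r)*(2*o + r)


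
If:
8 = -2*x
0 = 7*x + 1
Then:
No Solution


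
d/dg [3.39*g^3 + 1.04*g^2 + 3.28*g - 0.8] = 10.17*g^2 + 2.08*g + 3.28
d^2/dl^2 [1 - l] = 0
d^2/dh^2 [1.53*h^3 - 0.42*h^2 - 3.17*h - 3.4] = 9.18*h - 0.84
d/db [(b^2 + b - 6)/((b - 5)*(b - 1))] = (-7*b^2 + 22*b - 31)/(b^4 - 12*b^3 + 46*b^2 - 60*b + 25)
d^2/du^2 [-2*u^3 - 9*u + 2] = -12*u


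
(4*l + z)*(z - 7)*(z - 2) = 4*l*z^2 - 36*l*z + 56*l + z^3 - 9*z^2 + 14*z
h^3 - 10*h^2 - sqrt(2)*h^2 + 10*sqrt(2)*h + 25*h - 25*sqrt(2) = (h - 5)^2*(h - sqrt(2))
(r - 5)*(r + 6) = r^2 + r - 30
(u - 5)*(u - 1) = u^2 - 6*u + 5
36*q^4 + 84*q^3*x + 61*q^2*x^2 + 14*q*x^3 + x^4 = (q + x)^2*(6*q + x)^2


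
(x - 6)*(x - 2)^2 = x^3 - 10*x^2 + 28*x - 24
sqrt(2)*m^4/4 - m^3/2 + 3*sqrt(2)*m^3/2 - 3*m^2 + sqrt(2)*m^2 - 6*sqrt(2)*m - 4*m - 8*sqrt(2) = (m/2 + 1)*(m + 4)*(m - 2*sqrt(2))*(sqrt(2)*m/2 + 1)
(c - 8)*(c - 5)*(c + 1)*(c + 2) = c^4 - 10*c^3 + 3*c^2 + 94*c + 80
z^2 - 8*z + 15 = (z - 5)*(z - 3)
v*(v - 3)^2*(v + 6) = v^4 - 27*v^2 + 54*v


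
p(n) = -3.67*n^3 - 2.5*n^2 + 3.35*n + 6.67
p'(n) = -11.01*n^2 - 5.0*n + 3.35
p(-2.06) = 21.24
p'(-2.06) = -33.07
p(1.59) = -9.08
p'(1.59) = -32.43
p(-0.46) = 4.96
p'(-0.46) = 3.32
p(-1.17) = 5.21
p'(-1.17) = -5.87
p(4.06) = -266.55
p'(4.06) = -198.43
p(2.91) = -95.19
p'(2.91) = -104.43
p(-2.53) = 41.63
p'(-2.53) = -54.47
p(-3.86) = 167.56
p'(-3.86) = -141.39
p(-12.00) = 5948.23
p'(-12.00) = -1522.09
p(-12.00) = 5948.23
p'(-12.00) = -1522.09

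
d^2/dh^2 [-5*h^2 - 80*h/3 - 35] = -10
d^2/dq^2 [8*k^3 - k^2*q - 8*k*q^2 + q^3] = -16*k + 6*q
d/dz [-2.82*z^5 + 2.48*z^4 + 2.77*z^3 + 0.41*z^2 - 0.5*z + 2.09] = -14.1*z^4 + 9.92*z^3 + 8.31*z^2 + 0.82*z - 0.5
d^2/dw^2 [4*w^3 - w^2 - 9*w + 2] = 24*w - 2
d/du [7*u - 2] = 7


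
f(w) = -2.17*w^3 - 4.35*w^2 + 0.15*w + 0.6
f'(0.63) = -7.91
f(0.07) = 0.59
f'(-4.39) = -87.12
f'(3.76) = -124.60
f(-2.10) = 1.20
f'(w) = -6.51*w^2 - 8.7*w + 0.15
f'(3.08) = -88.40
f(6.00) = -623.82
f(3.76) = -175.69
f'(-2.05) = -9.37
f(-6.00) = 311.82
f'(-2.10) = -10.29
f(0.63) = -1.57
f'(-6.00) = -182.01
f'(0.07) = -0.49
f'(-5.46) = -146.42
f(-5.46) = 223.31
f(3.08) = -103.61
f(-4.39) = 99.70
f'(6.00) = -286.41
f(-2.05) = 0.71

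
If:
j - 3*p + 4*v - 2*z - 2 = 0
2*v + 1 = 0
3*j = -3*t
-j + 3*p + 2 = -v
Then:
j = -t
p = -t/3 - 1/2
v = -1/2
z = -5/4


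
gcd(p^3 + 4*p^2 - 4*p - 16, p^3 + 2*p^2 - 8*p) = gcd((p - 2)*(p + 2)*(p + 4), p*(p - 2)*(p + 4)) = p^2 + 2*p - 8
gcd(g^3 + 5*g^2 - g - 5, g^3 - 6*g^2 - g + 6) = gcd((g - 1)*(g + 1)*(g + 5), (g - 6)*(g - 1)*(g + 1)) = g^2 - 1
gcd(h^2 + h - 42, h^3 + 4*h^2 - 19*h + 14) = h + 7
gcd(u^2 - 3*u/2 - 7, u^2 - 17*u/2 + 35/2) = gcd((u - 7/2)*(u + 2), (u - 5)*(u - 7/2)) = u - 7/2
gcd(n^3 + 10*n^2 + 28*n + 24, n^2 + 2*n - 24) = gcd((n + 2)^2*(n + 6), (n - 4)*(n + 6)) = n + 6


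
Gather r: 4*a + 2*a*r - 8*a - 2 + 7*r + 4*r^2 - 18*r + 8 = -4*a + 4*r^2 + r*(2*a - 11) + 6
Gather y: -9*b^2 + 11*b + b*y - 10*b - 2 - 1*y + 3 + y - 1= -9*b^2 + b*y + b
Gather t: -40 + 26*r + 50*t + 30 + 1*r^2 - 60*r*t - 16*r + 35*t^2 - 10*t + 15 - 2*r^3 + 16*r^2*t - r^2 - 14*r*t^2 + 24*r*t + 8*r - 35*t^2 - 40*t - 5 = -2*r^3 - 14*r*t^2 + 18*r + t*(16*r^2 - 36*r)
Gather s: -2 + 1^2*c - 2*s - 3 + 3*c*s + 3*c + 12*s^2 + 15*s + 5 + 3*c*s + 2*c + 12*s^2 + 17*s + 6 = 6*c + 24*s^2 + s*(6*c + 30) + 6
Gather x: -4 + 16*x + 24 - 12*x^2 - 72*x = -12*x^2 - 56*x + 20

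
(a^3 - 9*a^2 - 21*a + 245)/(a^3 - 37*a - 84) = (a^2 - 2*a - 35)/(a^2 + 7*a + 12)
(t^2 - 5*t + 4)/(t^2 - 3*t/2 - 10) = 2*(t - 1)/(2*t + 5)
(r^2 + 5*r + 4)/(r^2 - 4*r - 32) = (r + 1)/(r - 8)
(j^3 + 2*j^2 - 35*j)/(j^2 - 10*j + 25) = j*(j + 7)/(j - 5)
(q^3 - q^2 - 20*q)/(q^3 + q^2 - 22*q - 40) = q/(q + 2)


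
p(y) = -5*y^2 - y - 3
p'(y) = -10*y - 1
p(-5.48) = -147.67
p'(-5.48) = 53.80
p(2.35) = -32.96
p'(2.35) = -24.50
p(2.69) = -41.87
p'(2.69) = -27.90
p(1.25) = -12.06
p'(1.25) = -13.50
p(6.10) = -195.15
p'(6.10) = -62.00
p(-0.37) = -3.31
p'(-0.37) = 2.70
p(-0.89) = -6.07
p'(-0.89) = 7.90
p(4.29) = -99.31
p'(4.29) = -43.90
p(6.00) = -189.00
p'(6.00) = -61.00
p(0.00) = -3.00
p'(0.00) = -1.00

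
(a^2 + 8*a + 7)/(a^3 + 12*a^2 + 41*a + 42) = (a + 1)/(a^2 + 5*a + 6)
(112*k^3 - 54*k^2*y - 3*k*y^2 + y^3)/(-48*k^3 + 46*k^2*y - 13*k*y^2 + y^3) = (7*k + y)/(-3*k + y)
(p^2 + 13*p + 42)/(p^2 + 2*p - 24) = (p + 7)/(p - 4)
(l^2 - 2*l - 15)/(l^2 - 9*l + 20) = (l + 3)/(l - 4)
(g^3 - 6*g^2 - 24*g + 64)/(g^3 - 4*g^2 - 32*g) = (g - 2)/g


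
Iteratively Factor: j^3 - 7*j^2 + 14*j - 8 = (j - 2)*(j^2 - 5*j + 4) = (j - 2)*(j - 1)*(j - 4)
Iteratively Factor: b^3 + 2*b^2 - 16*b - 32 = (b + 4)*(b^2 - 2*b - 8) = (b - 4)*(b + 4)*(b + 2)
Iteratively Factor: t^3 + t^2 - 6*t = (t + 3)*(t^2 - 2*t) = t*(t + 3)*(t - 2)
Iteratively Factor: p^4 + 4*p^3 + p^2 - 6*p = (p + 3)*(p^3 + p^2 - 2*p) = (p - 1)*(p + 3)*(p^2 + 2*p) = p*(p - 1)*(p + 3)*(p + 2)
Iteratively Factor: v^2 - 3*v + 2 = (v - 2)*(v - 1)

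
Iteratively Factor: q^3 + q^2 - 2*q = (q)*(q^2 + q - 2) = q*(q - 1)*(q + 2)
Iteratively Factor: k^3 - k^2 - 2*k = (k - 2)*(k^2 + k) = k*(k - 2)*(k + 1)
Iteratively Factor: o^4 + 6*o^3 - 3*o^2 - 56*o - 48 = (o + 1)*(o^3 + 5*o^2 - 8*o - 48) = (o + 1)*(o + 4)*(o^2 + o - 12) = (o + 1)*(o + 4)^2*(o - 3)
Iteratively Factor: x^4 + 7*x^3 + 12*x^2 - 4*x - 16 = (x + 4)*(x^3 + 3*x^2 - 4) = (x + 2)*(x + 4)*(x^2 + x - 2) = (x - 1)*(x + 2)*(x + 4)*(x + 2)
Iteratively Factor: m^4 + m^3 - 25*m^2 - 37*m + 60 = (m - 5)*(m^3 + 6*m^2 + 5*m - 12) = (m - 5)*(m + 4)*(m^2 + 2*m - 3) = (m - 5)*(m - 1)*(m + 4)*(m + 3)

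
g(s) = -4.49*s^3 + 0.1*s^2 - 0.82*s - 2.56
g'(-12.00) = -1942.90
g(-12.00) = 7780.40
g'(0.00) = -0.82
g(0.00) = -2.56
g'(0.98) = -13.56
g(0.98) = -7.49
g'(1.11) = -17.19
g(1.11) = -9.49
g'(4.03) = -218.78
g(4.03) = -298.11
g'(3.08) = -127.99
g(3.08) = -135.33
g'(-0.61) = -5.95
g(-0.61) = -1.00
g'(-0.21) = -1.46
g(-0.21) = -2.34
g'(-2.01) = -55.64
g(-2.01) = 35.95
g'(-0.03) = -0.84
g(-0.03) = -2.54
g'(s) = -13.47*s^2 + 0.2*s - 0.82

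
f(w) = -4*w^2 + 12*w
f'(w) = 12 - 8*w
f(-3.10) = -75.64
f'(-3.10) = 36.80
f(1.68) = 8.87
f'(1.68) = -1.44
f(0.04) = 0.47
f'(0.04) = 11.68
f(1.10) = 8.36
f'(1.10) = 3.20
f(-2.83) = -66.00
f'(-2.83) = 34.64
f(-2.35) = -50.29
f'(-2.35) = 30.80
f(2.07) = 7.70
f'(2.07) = -4.56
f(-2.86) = -67.04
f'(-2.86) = 34.88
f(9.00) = -216.00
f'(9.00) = -60.00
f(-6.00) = -216.00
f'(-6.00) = 60.00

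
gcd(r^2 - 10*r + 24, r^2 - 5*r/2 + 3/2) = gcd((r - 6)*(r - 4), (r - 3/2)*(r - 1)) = 1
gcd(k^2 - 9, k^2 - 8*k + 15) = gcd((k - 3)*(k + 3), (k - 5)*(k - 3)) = k - 3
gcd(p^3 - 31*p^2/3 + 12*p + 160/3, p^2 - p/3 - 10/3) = p + 5/3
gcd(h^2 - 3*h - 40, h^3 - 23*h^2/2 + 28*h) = h - 8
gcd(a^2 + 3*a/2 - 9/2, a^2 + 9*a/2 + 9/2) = a + 3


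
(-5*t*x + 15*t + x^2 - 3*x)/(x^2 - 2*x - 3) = (-5*t + x)/(x + 1)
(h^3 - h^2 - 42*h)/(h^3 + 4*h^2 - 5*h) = (h^2 - h - 42)/(h^2 + 4*h - 5)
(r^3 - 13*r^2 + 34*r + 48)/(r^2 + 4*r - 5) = (r^3 - 13*r^2 + 34*r + 48)/(r^2 + 4*r - 5)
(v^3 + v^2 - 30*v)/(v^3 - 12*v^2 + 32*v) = (v^2 + v - 30)/(v^2 - 12*v + 32)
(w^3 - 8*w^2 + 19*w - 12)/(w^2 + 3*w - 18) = (w^2 - 5*w + 4)/(w + 6)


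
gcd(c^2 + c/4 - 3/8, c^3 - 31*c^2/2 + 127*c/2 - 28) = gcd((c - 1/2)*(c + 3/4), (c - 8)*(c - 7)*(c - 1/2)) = c - 1/2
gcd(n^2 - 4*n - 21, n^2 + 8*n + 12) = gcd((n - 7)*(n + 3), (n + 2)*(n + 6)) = 1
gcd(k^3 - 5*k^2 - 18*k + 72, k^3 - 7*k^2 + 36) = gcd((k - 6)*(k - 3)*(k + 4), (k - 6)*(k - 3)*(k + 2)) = k^2 - 9*k + 18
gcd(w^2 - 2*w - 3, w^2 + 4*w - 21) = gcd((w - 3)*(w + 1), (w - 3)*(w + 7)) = w - 3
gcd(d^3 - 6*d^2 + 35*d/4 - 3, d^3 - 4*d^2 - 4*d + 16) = d - 4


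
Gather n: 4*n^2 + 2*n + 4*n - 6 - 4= 4*n^2 + 6*n - 10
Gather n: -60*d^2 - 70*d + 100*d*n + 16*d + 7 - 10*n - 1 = -60*d^2 - 54*d + n*(100*d - 10) + 6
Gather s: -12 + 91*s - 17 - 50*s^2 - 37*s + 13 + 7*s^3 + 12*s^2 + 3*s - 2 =7*s^3 - 38*s^2 + 57*s - 18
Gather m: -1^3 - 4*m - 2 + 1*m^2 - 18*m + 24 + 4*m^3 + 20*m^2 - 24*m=4*m^3 + 21*m^2 - 46*m + 21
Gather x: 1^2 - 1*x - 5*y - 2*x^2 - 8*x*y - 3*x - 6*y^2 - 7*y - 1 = -2*x^2 + x*(-8*y - 4) - 6*y^2 - 12*y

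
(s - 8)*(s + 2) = s^2 - 6*s - 16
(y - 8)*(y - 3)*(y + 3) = y^3 - 8*y^2 - 9*y + 72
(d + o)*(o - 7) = d*o - 7*d + o^2 - 7*o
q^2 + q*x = q*(q + x)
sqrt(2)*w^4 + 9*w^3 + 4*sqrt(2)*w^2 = w^2*(w + 4*sqrt(2))*(sqrt(2)*w + 1)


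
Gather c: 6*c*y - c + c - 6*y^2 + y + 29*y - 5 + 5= 6*c*y - 6*y^2 + 30*y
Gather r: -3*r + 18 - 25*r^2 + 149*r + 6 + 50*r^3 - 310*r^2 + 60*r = 50*r^3 - 335*r^2 + 206*r + 24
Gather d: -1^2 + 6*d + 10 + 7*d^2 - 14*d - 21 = 7*d^2 - 8*d - 12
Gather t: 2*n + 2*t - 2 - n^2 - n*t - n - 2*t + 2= -n^2 - n*t + n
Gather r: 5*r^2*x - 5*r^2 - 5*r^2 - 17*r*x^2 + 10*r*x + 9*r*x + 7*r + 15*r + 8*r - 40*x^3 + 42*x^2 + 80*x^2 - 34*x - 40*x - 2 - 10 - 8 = r^2*(5*x - 10) + r*(-17*x^2 + 19*x + 30) - 40*x^3 + 122*x^2 - 74*x - 20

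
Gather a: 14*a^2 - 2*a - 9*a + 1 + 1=14*a^2 - 11*a + 2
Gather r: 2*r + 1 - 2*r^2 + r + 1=-2*r^2 + 3*r + 2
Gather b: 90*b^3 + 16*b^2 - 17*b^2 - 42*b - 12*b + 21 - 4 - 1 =90*b^3 - b^2 - 54*b + 16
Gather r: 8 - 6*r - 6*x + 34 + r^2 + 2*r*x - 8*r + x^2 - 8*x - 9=r^2 + r*(2*x - 14) + x^2 - 14*x + 33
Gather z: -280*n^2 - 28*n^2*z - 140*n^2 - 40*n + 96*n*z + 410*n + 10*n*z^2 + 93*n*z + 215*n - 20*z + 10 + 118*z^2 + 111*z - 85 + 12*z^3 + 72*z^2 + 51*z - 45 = -420*n^2 + 585*n + 12*z^3 + z^2*(10*n + 190) + z*(-28*n^2 + 189*n + 142) - 120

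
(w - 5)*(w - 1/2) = w^2 - 11*w/2 + 5/2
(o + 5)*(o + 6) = o^2 + 11*o + 30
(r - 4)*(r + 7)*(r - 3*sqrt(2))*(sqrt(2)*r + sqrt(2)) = sqrt(2)*r^4 - 6*r^3 + 4*sqrt(2)*r^3 - 25*sqrt(2)*r^2 - 24*r^2 - 28*sqrt(2)*r + 150*r + 168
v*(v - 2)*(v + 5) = v^3 + 3*v^2 - 10*v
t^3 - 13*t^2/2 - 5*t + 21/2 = (t - 7)*(t - 1)*(t + 3/2)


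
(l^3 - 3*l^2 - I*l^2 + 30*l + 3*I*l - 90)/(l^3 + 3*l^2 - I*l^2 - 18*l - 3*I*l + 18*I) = (l^2 - I*l + 30)/(l^2 + l*(6 - I) - 6*I)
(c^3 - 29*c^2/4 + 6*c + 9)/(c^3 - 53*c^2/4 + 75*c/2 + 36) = (c - 2)/(c - 8)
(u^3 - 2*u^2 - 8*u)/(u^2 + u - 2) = u*(u - 4)/(u - 1)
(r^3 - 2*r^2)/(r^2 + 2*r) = r*(r - 2)/(r + 2)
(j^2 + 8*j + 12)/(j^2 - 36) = (j + 2)/(j - 6)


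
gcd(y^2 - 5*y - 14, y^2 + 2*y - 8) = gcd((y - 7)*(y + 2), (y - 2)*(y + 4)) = 1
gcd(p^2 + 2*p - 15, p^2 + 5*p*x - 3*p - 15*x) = p - 3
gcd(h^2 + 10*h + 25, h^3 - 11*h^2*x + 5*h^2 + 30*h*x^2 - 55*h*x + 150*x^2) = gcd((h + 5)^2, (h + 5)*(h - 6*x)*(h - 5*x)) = h + 5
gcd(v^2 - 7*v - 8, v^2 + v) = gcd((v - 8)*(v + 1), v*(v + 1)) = v + 1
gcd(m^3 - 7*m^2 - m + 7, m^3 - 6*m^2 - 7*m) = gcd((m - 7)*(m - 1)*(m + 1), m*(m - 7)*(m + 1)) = m^2 - 6*m - 7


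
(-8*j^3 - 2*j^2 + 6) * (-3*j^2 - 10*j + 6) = 24*j^5 + 86*j^4 - 28*j^3 - 30*j^2 - 60*j + 36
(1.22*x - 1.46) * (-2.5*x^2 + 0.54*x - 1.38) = -3.05*x^3 + 4.3088*x^2 - 2.472*x + 2.0148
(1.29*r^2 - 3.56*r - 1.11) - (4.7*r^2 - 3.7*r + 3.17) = -3.41*r^2 + 0.14*r - 4.28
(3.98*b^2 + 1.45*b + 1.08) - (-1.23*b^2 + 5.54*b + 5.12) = 5.21*b^2 - 4.09*b - 4.04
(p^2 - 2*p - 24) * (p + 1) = p^3 - p^2 - 26*p - 24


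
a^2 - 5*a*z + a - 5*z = (a + 1)*(a - 5*z)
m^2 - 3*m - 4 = (m - 4)*(m + 1)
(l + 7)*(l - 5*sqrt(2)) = l^2 - 5*sqrt(2)*l + 7*l - 35*sqrt(2)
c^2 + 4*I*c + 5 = (c - I)*(c + 5*I)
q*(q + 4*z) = q^2 + 4*q*z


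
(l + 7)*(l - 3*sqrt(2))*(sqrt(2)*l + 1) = sqrt(2)*l^3 - 5*l^2 + 7*sqrt(2)*l^2 - 35*l - 3*sqrt(2)*l - 21*sqrt(2)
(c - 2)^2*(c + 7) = c^3 + 3*c^2 - 24*c + 28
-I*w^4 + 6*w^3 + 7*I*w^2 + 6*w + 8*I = (w - I)*(w + 2*I)*(w + 4*I)*(-I*w + 1)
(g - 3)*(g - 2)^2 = g^3 - 7*g^2 + 16*g - 12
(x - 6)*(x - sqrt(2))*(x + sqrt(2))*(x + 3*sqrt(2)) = x^4 - 6*x^3 + 3*sqrt(2)*x^3 - 18*sqrt(2)*x^2 - 2*x^2 - 6*sqrt(2)*x + 12*x + 36*sqrt(2)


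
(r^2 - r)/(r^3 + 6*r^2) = (r - 1)/(r*(r + 6))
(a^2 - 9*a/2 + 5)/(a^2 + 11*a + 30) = (a^2 - 9*a/2 + 5)/(a^2 + 11*a + 30)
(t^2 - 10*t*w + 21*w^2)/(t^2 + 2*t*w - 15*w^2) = (t - 7*w)/(t + 5*w)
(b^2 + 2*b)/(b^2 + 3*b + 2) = b/(b + 1)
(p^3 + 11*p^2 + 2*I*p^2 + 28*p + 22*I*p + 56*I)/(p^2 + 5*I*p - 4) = (p^3 + p^2*(11 + 2*I) + p*(28 + 22*I) + 56*I)/(p^2 + 5*I*p - 4)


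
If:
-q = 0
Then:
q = 0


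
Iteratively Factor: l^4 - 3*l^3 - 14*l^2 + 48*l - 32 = (l - 4)*(l^3 + l^2 - 10*l + 8) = (l - 4)*(l + 4)*(l^2 - 3*l + 2) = (l - 4)*(l - 2)*(l + 4)*(l - 1)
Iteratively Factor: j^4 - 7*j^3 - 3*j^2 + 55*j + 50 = (j - 5)*(j^3 - 2*j^2 - 13*j - 10) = (j - 5)^2*(j^2 + 3*j + 2) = (j - 5)^2*(j + 2)*(j + 1)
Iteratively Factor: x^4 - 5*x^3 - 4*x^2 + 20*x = (x + 2)*(x^3 - 7*x^2 + 10*x) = (x - 5)*(x + 2)*(x^2 - 2*x) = (x - 5)*(x - 2)*(x + 2)*(x)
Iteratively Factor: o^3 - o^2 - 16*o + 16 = (o + 4)*(o^2 - 5*o + 4) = (o - 4)*(o + 4)*(o - 1)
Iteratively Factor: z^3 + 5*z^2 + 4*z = (z + 4)*(z^2 + z) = z*(z + 4)*(z + 1)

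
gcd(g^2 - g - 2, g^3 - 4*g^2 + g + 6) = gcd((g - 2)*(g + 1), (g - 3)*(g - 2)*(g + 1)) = g^2 - g - 2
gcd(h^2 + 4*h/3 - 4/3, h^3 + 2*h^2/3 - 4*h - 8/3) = h + 2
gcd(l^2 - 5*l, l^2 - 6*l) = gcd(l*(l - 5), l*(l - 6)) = l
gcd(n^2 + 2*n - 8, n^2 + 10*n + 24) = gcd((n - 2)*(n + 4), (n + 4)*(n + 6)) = n + 4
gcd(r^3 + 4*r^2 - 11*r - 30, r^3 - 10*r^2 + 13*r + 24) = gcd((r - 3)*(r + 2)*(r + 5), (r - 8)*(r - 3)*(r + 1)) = r - 3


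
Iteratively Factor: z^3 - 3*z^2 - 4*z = (z - 4)*(z^2 + z) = z*(z - 4)*(z + 1)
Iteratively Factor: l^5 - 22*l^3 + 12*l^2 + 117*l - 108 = (l + 3)*(l^4 - 3*l^3 - 13*l^2 + 51*l - 36) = (l - 3)*(l + 3)*(l^3 - 13*l + 12) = (l - 3)*(l - 1)*(l + 3)*(l^2 + l - 12) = (l - 3)^2*(l - 1)*(l + 3)*(l + 4)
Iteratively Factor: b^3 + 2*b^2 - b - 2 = (b + 1)*(b^2 + b - 2) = (b - 1)*(b + 1)*(b + 2)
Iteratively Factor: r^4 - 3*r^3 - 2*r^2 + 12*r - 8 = (r + 2)*(r^3 - 5*r^2 + 8*r - 4) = (r - 1)*(r + 2)*(r^2 - 4*r + 4) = (r - 2)*(r - 1)*(r + 2)*(r - 2)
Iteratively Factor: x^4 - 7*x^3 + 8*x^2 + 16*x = (x)*(x^3 - 7*x^2 + 8*x + 16) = x*(x + 1)*(x^2 - 8*x + 16) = x*(x - 4)*(x + 1)*(x - 4)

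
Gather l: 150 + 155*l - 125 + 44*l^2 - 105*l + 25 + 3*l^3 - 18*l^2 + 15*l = 3*l^3 + 26*l^2 + 65*l + 50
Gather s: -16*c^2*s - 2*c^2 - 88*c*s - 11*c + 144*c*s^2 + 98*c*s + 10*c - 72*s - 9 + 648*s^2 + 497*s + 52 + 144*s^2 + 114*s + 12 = -2*c^2 - c + s^2*(144*c + 792) + s*(-16*c^2 + 10*c + 539) + 55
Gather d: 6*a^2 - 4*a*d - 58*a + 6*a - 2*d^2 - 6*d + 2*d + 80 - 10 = 6*a^2 - 52*a - 2*d^2 + d*(-4*a - 4) + 70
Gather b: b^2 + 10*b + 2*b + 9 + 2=b^2 + 12*b + 11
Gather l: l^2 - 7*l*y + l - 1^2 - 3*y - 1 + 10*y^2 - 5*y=l^2 + l*(1 - 7*y) + 10*y^2 - 8*y - 2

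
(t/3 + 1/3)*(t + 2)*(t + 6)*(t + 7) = t^4/3 + 16*t^3/3 + 83*t^2/3 + 152*t/3 + 28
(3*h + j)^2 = 9*h^2 + 6*h*j + j^2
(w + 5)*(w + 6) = w^2 + 11*w + 30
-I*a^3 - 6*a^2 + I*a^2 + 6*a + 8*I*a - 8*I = (a - 4*I)*(a - 2*I)*(-I*a + I)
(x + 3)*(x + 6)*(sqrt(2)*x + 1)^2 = 2*x^4 + 2*sqrt(2)*x^3 + 18*x^3 + 18*sqrt(2)*x^2 + 37*x^2 + 9*x + 36*sqrt(2)*x + 18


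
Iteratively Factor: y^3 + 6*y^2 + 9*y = (y)*(y^2 + 6*y + 9) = y*(y + 3)*(y + 3)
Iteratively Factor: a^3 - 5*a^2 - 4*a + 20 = (a - 2)*(a^2 - 3*a - 10) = (a - 5)*(a - 2)*(a + 2)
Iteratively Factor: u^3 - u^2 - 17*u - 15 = (u + 3)*(u^2 - 4*u - 5) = (u + 1)*(u + 3)*(u - 5)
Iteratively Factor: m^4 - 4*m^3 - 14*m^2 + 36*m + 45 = (m + 3)*(m^3 - 7*m^2 + 7*m + 15) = (m + 1)*(m + 3)*(m^2 - 8*m + 15) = (m - 5)*(m + 1)*(m + 3)*(m - 3)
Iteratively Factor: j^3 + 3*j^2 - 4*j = (j)*(j^2 + 3*j - 4) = j*(j - 1)*(j + 4)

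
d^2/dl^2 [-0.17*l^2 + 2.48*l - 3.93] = -0.340000000000000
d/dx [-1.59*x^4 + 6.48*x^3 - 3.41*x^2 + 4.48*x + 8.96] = -6.36*x^3 + 19.44*x^2 - 6.82*x + 4.48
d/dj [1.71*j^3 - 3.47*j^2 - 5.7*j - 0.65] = 5.13*j^2 - 6.94*j - 5.7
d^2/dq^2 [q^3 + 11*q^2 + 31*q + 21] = 6*q + 22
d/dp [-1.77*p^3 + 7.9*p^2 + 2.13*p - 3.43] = -5.31*p^2 + 15.8*p + 2.13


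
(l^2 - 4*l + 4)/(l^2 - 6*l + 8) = (l - 2)/(l - 4)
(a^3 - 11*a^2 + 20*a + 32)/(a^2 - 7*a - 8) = a - 4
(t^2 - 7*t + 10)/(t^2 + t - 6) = (t - 5)/(t + 3)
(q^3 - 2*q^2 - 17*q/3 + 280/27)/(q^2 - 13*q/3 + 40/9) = q + 7/3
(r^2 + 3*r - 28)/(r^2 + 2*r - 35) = (r - 4)/(r - 5)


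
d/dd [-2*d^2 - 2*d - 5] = -4*d - 2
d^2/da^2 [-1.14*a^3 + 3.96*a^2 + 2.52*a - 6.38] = 7.92 - 6.84*a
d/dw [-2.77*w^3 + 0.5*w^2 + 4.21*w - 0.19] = -8.31*w^2 + 1.0*w + 4.21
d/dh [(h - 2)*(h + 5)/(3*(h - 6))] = (h^2 - 12*h - 8)/(3*(h^2 - 12*h + 36))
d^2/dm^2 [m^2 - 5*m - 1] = 2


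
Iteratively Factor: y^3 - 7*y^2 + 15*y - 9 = (y - 3)*(y^2 - 4*y + 3) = (y - 3)*(y - 1)*(y - 3)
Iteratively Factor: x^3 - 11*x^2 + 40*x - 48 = (x - 3)*(x^2 - 8*x + 16) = (x - 4)*(x - 3)*(x - 4)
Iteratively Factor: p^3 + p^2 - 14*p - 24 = (p + 2)*(p^2 - p - 12) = (p + 2)*(p + 3)*(p - 4)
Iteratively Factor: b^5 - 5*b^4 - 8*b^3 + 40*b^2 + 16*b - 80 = (b - 2)*(b^4 - 3*b^3 - 14*b^2 + 12*b + 40) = (b - 5)*(b - 2)*(b^3 + 2*b^2 - 4*b - 8) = (b - 5)*(b - 2)*(b + 2)*(b^2 - 4) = (b - 5)*(b - 2)^2*(b + 2)*(b + 2)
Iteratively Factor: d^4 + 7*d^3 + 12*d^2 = (d)*(d^3 + 7*d^2 + 12*d) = d*(d + 3)*(d^2 + 4*d) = d^2*(d + 3)*(d + 4)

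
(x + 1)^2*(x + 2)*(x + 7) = x^4 + 11*x^3 + 33*x^2 + 37*x + 14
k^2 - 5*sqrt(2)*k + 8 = (k - 4*sqrt(2))*(k - sqrt(2))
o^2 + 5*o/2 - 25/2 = (o - 5/2)*(o + 5)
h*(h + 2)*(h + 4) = h^3 + 6*h^2 + 8*h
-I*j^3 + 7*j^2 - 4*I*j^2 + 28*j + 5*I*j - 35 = (j + 5)*(j + 7*I)*(-I*j + I)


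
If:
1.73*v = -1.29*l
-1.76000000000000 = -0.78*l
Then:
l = 2.26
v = -1.68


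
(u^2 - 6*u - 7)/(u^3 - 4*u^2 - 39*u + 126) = (u + 1)/(u^2 + 3*u - 18)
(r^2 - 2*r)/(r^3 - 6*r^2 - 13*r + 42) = r/(r^2 - 4*r - 21)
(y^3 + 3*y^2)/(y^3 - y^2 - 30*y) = y*(y + 3)/(y^2 - y - 30)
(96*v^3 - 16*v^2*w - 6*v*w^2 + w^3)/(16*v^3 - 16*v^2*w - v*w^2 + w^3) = (6*v - w)/(v - w)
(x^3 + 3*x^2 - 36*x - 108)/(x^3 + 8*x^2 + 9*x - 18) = (x - 6)/(x - 1)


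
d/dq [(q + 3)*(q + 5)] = 2*q + 8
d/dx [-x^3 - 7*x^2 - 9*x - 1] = -3*x^2 - 14*x - 9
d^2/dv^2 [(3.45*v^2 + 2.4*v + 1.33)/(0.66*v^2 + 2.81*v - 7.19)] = (-10.70586*v^3 + 101.705868*v^2 + 83.1334680000001*v + 487.3082)/(0.287496*v^6 + 3.672108*v^5 + 6.238386*v^4 - 57.819403*v^3 - 67.960599*v^2 + 435.798123*v - 371.694959)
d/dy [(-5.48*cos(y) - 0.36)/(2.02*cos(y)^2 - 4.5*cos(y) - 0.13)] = (-11.0696*cos(y)^2 - 1.4544*cos(y) + 0.9076)*sin(y)/(4.0804*cos(y)^4 - 18.18*cos(y)^3 + 19.7248*cos(y)^2 + 1.17*cos(y) + 0.0169)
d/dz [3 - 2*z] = -2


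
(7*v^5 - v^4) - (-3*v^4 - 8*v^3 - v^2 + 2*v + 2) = 7*v^5 + 2*v^4 + 8*v^3 + v^2 - 2*v - 2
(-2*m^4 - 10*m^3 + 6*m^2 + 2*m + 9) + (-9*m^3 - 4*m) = -2*m^4 - 19*m^3 + 6*m^2 - 2*m + 9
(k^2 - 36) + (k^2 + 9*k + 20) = 2*k^2 + 9*k - 16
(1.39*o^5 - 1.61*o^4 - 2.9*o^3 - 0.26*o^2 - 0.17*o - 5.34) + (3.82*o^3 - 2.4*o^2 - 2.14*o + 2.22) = 1.39*o^5 - 1.61*o^4 + 0.92*o^3 - 2.66*o^2 - 2.31*o - 3.12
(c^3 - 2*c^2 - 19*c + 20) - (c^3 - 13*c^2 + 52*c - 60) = 11*c^2 - 71*c + 80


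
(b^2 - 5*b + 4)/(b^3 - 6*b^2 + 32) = (b - 1)/(b^2 - 2*b - 8)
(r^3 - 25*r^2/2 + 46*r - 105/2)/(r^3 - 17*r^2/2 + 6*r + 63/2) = (2*r - 5)/(2*r + 3)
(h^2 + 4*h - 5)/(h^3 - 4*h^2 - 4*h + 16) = (h^2 + 4*h - 5)/(h^3 - 4*h^2 - 4*h + 16)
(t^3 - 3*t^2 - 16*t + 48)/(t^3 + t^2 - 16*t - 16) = (t - 3)/(t + 1)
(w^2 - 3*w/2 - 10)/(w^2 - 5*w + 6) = (w^2 - 3*w/2 - 10)/(w^2 - 5*w + 6)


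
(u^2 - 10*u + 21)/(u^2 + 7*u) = (u^2 - 10*u + 21)/(u*(u + 7))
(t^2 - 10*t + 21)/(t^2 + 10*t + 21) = (t^2 - 10*t + 21)/(t^2 + 10*t + 21)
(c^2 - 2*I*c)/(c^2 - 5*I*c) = (c - 2*I)/(c - 5*I)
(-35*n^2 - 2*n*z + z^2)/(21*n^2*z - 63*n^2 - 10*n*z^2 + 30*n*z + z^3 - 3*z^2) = (5*n + z)/(-3*n*z + 9*n + z^2 - 3*z)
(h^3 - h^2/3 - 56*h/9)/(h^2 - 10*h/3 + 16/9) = h*(3*h + 7)/(3*h - 2)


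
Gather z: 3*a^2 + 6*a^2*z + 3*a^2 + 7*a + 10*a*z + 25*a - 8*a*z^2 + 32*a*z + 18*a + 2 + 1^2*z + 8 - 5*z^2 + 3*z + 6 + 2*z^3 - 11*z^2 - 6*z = 6*a^2 + 50*a + 2*z^3 + z^2*(-8*a - 16) + z*(6*a^2 + 42*a - 2) + 16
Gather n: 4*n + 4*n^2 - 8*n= 4*n^2 - 4*n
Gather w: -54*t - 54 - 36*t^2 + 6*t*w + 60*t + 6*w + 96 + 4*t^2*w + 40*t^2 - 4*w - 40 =4*t^2 + 6*t + w*(4*t^2 + 6*t + 2) + 2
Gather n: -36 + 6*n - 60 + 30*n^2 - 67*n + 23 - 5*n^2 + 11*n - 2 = 25*n^2 - 50*n - 75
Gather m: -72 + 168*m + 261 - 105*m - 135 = 63*m + 54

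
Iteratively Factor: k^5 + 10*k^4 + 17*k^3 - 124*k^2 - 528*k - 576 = (k + 3)*(k^4 + 7*k^3 - 4*k^2 - 112*k - 192) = (k + 3)^2*(k^3 + 4*k^2 - 16*k - 64) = (k + 3)^2*(k + 4)*(k^2 - 16) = (k - 4)*(k + 3)^2*(k + 4)*(k + 4)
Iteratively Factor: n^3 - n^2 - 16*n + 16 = (n + 4)*(n^2 - 5*n + 4) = (n - 4)*(n + 4)*(n - 1)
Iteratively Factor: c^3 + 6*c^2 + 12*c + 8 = (c + 2)*(c^2 + 4*c + 4) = (c + 2)^2*(c + 2)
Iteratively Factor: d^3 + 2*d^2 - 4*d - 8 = (d + 2)*(d^2 - 4) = (d - 2)*(d + 2)*(d + 2)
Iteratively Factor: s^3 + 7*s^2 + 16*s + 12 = (s + 3)*(s^2 + 4*s + 4) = (s + 2)*(s + 3)*(s + 2)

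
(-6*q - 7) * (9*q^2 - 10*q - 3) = -54*q^3 - 3*q^2 + 88*q + 21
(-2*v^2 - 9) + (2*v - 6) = -2*v^2 + 2*v - 15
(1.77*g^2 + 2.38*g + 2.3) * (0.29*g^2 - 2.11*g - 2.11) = 0.5133*g^4 - 3.0445*g^3 - 8.0895*g^2 - 9.8748*g - 4.853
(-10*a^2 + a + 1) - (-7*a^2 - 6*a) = -3*a^2 + 7*a + 1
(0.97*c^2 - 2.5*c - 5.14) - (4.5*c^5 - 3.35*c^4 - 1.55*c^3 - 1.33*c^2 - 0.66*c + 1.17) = -4.5*c^5 + 3.35*c^4 + 1.55*c^3 + 2.3*c^2 - 1.84*c - 6.31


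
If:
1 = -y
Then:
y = -1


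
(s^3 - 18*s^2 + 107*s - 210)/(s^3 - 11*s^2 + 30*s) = (s - 7)/s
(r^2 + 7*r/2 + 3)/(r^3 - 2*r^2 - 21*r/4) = 2*(r + 2)/(r*(2*r - 7))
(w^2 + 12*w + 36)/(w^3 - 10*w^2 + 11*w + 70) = (w^2 + 12*w + 36)/(w^3 - 10*w^2 + 11*w + 70)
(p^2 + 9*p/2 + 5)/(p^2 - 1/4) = 2*(2*p^2 + 9*p + 10)/(4*p^2 - 1)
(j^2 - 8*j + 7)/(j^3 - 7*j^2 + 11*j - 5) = (j - 7)/(j^2 - 6*j + 5)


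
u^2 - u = u*(u - 1)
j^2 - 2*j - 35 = (j - 7)*(j + 5)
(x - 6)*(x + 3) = x^2 - 3*x - 18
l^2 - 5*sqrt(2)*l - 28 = (l - 7*sqrt(2))*(l + 2*sqrt(2))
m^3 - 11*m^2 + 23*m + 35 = (m - 7)*(m - 5)*(m + 1)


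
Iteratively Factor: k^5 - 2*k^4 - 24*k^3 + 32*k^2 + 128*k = (k + 4)*(k^4 - 6*k^3 + 32*k) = (k + 2)*(k + 4)*(k^3 - 8*k^2 + 16*k) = (k - 4)*(k + 2)*(k + 4)*(k^2 - 4*k) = k*(k - 4)*(k + 2)*(k + 4)*(k - 4)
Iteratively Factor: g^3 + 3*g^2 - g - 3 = (g + 1)*(g^2 + 2*g - 3) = (g - 1)*(g + 1)*(g + 3)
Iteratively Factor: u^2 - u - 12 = (u + 3)*(u - 4)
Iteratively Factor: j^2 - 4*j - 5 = (j - 5)*(j + 1)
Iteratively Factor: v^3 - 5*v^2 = (v)*(v^2 - 5*v) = v*(v - 5)*(v)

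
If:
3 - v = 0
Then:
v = 3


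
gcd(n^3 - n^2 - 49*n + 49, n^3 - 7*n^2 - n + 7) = n^2 - 8*n + 7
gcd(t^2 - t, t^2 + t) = t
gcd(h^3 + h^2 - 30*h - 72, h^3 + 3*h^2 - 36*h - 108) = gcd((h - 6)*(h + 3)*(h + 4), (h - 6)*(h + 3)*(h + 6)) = h^2 - 3*h - 18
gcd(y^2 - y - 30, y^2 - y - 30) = y^2 - y - 30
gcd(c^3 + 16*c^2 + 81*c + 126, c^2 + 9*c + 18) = c^2 + 9*c + 18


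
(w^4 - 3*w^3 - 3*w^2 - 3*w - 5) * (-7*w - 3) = -7*w^5 + 18*w^4 + 30*w^3 + 30*w^2 + 44*w + 15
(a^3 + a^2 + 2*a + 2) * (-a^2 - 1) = -a^5 - a^4 - 3*a^3 - 3*a^2 - 2*a - 2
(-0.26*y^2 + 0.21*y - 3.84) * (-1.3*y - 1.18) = 0.338*y^3 + 0.0338*y^2 + 4.7442*y + 4.5312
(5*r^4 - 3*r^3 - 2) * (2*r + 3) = 10*r^5 + 9*r^4 - 9*r^3 - 4*r - 6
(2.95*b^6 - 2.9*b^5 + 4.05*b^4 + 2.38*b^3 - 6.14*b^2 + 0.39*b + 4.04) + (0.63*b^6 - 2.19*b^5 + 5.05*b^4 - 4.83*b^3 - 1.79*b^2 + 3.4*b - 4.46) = 3.58*b^6 - 5.09*b^5 + 9.1*b^4 - 2.45*b^3 - 7.93*b^2 + 3.79*b - 0.42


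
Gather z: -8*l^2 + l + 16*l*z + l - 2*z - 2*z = -8*l^2 + 2*l + z*(16*l - 4)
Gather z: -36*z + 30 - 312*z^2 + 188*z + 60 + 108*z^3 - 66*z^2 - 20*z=108*z^3 - 378*z^2 + 132*z + 90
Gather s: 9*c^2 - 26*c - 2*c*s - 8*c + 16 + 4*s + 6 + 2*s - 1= 9*c^2 - 34*c + s*(6 - 2*c) + 21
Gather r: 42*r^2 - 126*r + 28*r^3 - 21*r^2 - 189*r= 28*r^3 + 21*r^2 - 315*r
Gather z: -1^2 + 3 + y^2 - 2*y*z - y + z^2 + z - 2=y^2 - y + z^2 + z*(1 - 2*y)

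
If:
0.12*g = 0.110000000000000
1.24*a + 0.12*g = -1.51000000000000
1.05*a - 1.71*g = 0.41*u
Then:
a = -1.31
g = 0.92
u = -7.17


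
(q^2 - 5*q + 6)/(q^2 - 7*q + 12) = (q - 2)/(q - 4)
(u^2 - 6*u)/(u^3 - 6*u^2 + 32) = u*(u - 6)/(u^3 - 6*u^2 + 32)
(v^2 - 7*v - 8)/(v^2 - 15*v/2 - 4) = 2*(v + 1)/(2*v + 1)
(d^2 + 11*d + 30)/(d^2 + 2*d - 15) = (d + 6)/(d - 3)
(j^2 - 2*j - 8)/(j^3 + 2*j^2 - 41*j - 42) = (j^2 - 2*j - 8)/(j^3 + 2*j^2 - 41*j - 42)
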